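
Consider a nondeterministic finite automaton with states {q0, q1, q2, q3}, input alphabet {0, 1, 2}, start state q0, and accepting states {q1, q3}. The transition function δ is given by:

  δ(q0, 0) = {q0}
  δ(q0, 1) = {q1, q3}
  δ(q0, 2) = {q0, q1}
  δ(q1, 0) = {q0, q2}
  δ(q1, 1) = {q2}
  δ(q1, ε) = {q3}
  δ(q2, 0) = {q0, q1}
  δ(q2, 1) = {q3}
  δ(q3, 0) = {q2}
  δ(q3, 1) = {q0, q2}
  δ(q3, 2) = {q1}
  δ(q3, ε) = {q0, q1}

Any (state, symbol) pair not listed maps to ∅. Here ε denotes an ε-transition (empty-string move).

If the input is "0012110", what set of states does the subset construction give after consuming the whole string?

{q0, q1, q2, q3}

Start in {q0}.
Read '0': {q0} → {q0}.
Read '0': {q0} → {q0}.
Read '1': {q0} → {q0, q1, q3}.
Read '2': {q0, q1, q3} → {q0, q1, q3}.
Read '1': {q0, q1, q3} → {q0, q1, q2, q3}.
Read '1': {q0, q1, q2, q3} → {q0, q1, q2, q3}.
Read '0': {q0, q1, q2, q3} → {q0, q1, q2, q3}.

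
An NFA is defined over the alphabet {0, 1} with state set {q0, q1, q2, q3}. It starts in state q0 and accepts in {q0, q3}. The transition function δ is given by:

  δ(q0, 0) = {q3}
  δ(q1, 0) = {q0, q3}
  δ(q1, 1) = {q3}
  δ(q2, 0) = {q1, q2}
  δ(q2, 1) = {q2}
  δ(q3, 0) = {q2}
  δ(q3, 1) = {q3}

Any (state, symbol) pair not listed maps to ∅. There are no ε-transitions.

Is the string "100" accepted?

Start in {q0}.
Read '1': {q0} → ∅.
The set is empty and remains empty for the remaining 2 symbols.
The final set ∅ contains no accepting state.

No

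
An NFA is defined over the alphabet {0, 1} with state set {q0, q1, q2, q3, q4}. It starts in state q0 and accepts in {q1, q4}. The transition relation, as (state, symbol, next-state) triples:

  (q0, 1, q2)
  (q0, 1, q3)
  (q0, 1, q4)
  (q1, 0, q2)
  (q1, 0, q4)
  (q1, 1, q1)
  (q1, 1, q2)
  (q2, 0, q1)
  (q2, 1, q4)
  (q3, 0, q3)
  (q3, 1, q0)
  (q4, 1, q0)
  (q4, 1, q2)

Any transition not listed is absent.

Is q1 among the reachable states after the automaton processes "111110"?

Yes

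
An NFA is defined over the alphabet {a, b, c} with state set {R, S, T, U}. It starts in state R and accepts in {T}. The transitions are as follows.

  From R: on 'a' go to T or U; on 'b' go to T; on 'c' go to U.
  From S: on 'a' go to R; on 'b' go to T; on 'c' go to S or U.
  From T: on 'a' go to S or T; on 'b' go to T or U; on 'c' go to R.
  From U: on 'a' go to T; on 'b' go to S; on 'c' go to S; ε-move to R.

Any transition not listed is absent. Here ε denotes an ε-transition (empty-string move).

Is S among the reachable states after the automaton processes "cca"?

No

Start in {R}.
Read 'c': {R} → {R, U}.
Read 'c': {R, U} → {R, S, U}.
Read 'a': {R, S, U} → {R, T, U}.
State S is not in {R, T, U}.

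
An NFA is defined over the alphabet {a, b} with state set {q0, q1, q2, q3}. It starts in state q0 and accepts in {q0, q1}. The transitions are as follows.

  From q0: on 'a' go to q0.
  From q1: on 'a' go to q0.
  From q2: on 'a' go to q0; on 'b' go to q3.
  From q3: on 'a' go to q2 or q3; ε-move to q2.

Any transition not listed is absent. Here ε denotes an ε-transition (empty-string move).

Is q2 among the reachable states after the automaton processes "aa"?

No

Start in {q0}.
Read 'a': q0→{q0}; now {q0}.
Read 'a': q0→{q0}; now {q0}.
State q2 is not in {q0}.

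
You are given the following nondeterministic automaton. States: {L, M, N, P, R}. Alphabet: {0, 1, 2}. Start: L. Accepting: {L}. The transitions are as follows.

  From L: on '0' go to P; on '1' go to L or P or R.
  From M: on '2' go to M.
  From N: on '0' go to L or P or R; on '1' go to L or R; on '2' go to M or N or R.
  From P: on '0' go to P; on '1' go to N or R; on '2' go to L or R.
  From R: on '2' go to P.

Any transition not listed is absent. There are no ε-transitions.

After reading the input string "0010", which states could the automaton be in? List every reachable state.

{L, P, R}

Start in {L}.
Read '0': {L} → {P}.
Read '0': {P} → {P}.
Read '1': {P} → {N, R}.
Read '0': {N, R} → {L, P, R}.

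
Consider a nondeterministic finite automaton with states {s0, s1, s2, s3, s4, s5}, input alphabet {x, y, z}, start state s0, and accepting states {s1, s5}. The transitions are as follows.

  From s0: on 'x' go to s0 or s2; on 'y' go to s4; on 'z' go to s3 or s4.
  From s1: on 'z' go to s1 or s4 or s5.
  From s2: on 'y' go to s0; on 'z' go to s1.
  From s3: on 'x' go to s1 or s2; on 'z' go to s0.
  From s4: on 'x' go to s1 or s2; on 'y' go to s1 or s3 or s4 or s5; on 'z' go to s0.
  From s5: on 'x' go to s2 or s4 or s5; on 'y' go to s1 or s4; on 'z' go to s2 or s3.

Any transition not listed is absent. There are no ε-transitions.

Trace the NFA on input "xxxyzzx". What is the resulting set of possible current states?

{s0, s1, s2}

Start in {s0}.
Read 'x': {s0} → {s0, s2}.
Read 'x': {s0, s2} → {s0, s2}.
Read 'x': {s0, s2} → {s0, s2}.
Read 'y': {s0, s2} → {s0, s4}.
Read 'z': {s0, s4} → {s0, s3, s4}.
Read 'z': {s0, s3, s4} → {s0, s3, s4}.
Read 'x': {s0, s3, s4} → {s0, s1, s2}.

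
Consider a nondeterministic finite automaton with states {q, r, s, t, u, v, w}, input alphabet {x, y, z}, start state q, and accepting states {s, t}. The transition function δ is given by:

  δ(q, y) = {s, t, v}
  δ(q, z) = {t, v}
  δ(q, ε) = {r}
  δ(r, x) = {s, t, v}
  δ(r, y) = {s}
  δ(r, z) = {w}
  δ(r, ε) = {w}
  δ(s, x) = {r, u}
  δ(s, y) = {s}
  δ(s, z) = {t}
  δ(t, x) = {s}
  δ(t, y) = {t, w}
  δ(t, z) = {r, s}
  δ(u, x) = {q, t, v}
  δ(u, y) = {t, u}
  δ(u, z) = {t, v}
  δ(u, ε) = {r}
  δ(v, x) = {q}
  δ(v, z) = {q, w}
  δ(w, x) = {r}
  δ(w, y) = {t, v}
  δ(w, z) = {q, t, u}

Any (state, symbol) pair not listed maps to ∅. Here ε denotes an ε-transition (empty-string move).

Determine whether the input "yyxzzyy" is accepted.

Start: ε-closure({q}) = {q, r, w}.
Read 'y': q→{s, t, v}, r→{s}, w→{t, v}; now {s, t, v}.
Read 'y': s→{s}, t→{t, w}, v→∅; now {s, t, w}.
Read 'x': s→{r, u}, t→{s}, w→{r}; union {r, s, u}; ε-closure = {r, s, u, w}.
Read 'z': r→{w}, s→{t}, u→{t, v}, w→{q, t, u}; union {q, t, u, v, w}; ε-closure = {q, r, t, u, v, w}.
Read 'z': q→{t, v}, r→{w}, t→{r, s}, u→{t, v}, v→{q, w}, w→{q, t, u}; now {q, r, s, t, u, v, w}.
Read 'y': q→{s, t, v}, r→{s}, s→{s}, t→{t, w}, u→{t, u}, v→∅, w→{t, v}; union {s, t, u, v, w}; ε-closure = {r, s, t, u, v, w}.
Read 'y': r→{s}, s→{s}, t→{t, w}, u→{t, u}, v→∅, w→{t, v}; union {s, t, u, v, w}; ε-closure = {r, s, t, u, v, w}.
The final set {r, s, t, u, v, w} contains the accepting states s, t.

Yes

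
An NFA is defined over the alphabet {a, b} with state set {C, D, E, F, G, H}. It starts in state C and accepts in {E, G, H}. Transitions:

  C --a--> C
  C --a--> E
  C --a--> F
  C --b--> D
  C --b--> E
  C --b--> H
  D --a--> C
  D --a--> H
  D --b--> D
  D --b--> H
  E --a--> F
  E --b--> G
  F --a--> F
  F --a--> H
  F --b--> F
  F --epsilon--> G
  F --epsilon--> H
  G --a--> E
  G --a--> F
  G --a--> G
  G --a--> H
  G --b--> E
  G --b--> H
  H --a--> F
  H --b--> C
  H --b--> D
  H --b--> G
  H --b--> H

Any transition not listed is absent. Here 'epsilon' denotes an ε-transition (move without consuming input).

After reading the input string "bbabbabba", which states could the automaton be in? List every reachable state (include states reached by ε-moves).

Start in {C}.
Read 'b': C→{D, E, H}; now {D, E, H}.
Read 'b': D→{D, H}, E→{G}, H→{C, D, G, H}; now {C, D, G, H}.
Read 'a': C→{C, E, F}, D→{C, H}, G→{E, F, G, H}, H→{F}; now {C, E, F, G, H}.
Read 'b': C→{D, E, H}, E→{G}, F→{F}, G→{E, H}, H→{C, D, G, H}; now {C, D, E, F, G, H}.
Read 'b': C→{D, E, H}, D→{D, H}, E→{G}, F→{F}, G→{E, H}, H→{C, D, G, H}; now {C, D, E, F, G, H}.
Read 'a': C→{C, E, F}, D→{C, H}, E→{F}, F→{F, H}, G→{E, F, G, H}, H→{F}; now {C, E, F, G, H}.
Read 'b': C→{D, E, H}, E→{G}, F→{F}, G→{E, H}, H→{C, D, G, H}; now {C, D, E, F, G, H}.
Read 'b': C→{D, E, H}, D→{D, H}, E→{G}, F→{F}, G→{E, H}, H→{C, D, G, H}; now {C, D, E, F, G, H}.
Read 'a': C→{C, E, F}, D→{C, H}, E→{F}, F→{F, H}, G→{E, F, G, H}, H→{F}; now {C, E, F, G, H}.

{C, E, F, G, H}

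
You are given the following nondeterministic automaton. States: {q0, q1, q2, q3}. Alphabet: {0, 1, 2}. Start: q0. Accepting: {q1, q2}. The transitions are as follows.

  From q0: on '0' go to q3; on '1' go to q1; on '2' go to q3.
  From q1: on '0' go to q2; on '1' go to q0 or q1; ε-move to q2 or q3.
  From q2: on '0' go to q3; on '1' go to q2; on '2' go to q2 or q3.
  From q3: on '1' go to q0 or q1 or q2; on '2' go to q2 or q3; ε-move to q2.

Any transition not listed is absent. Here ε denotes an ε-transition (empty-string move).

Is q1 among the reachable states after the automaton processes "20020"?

No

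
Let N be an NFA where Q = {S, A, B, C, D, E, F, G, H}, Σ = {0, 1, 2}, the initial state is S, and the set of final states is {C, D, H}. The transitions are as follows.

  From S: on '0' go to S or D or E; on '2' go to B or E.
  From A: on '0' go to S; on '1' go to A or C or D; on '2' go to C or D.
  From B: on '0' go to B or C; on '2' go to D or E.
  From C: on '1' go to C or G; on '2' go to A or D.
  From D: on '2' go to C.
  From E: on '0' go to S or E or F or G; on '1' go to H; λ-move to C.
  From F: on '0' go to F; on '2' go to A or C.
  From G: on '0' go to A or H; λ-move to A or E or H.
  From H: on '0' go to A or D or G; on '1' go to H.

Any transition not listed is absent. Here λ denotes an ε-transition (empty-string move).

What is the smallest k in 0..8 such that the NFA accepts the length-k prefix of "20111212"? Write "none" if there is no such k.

1

Start in {S}.
Read '2': {S} → {B, C, E}.
None of the earlier sets intersect F, but {B, C, E} does.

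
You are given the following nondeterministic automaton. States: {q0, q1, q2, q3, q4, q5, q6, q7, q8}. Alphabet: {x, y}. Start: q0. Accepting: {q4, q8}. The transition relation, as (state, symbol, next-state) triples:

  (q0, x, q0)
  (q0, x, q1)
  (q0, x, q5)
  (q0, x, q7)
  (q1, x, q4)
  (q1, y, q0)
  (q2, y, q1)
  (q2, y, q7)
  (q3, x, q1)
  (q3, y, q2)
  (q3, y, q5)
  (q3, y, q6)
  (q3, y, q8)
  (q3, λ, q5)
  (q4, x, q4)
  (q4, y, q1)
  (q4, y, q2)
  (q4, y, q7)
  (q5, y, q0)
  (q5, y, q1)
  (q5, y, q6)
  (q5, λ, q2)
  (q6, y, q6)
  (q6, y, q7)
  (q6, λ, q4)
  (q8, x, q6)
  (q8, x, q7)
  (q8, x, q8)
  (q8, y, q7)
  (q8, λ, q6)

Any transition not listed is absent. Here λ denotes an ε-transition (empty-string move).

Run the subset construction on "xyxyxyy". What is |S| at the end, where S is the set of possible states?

6

Start in {q0}.
Read 'x': q0→{q0, q1, q5, q7}; union {q0, q1, q5, q7}; ε-closure = {q0, q1, q2, q5, q7}.
Read 'y': q0→∅, q1→{q0}, q2→{q1, q7}, q5→{q0, q1, q6}, q7→∅; union {q0, q1, q6, q7}; ε-closure = {q0, q1, q4, q6, q7}.
Read 'x': q0→{q0, q1, q5, q7}, q1→{q4}, q4→{q4}, q6→∅, q7→∅; union {q0, q1, q4, q5, q7}; ε-closure = {q0, q1, q2, q4, q5, q7}.
Read 'y': q0→∅, q1→{q0}, q2→{q1, q7}, q4→{q1, q2, q7}, q5→{q0, q1, q6}, q7→∅; union {q0, q1, q2, q6, q7}; ε-closure = {q0, q1, q2, q4, q6, q7}.
Read 'x': q0→{q0, q1, q5, q7}, q1→{q4}, q2→∅, q4→{q4}, q6→∅, q7→∅; union {q0, q1, q4, q5, q7}; ε-closure = {q0, q1, q2, q4, q5, q7}.
Read 'y': q0→∅, q1→{q0}, q2→{q1, q7}, q4→{q1, q2, q7}, q5→{q0, q1, q6}, q7→∅; union {q0, q1, q2, q6, q7}; ε-closure = {q0, q1, q2, q4, q6, q7}.
Read 'y': q0→∅, q1→{q0}, q2→{q1, q7}, q4→{q1, q2, q7}, q6→{q6, q7}, q7→∅; union {q0, q1, q2, q6, q7}; ε-closure = {q0, q1, q2, q4, q6, q7}.
That set has 6 states.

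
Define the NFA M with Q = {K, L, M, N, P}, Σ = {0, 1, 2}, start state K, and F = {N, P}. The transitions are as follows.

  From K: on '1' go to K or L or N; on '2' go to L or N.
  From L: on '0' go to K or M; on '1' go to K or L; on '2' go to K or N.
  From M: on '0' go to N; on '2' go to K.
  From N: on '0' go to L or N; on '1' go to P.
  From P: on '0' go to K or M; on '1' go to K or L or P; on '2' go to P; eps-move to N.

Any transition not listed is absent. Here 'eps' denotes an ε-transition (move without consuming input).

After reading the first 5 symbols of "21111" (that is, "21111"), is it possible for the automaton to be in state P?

Yes

Start in {K}.
Read '2': K→{L, N}; now {L, N}.
Read '1': L→{K, L}, N→{P}; union {K, L, P}; ε-closure = {K, L, N, P}.
Read '1': K→{K, L, N}, L→{K, L}, N→{P}, P→{K, L, P}; now {K, L, N, P}.
Read '1': K→{K, L, N}, L→{K, L}, N→{P}, P→{K, L, P}; now {K, L, N, P}.
Read '1': K→{K, L, N}, L→{K, L}, N→{P}, P→{K, L, P}; now {K, L, N, P}.
State P is in {K, L, N, P}.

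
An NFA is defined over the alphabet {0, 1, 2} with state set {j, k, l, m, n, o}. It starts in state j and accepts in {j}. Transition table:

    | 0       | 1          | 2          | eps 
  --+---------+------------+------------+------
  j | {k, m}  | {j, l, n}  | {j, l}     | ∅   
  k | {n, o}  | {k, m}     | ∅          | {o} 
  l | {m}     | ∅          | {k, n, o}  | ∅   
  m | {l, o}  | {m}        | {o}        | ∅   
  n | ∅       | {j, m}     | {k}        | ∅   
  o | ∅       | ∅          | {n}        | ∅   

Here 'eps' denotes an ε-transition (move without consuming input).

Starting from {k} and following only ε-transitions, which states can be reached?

{k, o}

Begin with {k}.
ε-move k → o; add o.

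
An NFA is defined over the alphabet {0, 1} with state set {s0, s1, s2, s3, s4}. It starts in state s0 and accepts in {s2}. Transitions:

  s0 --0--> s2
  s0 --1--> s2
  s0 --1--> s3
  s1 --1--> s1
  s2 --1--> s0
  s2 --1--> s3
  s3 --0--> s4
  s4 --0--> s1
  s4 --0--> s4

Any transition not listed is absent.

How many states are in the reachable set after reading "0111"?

2

Start in {s0}.
Read '0': {s0} → {s2}.
Read '1': {s2} → {s0, s3}.
Read '1': {s0, s3} → {s2, s3}.
Read '1': {s2, s3} → {s0, s3}.
That set has 2 states.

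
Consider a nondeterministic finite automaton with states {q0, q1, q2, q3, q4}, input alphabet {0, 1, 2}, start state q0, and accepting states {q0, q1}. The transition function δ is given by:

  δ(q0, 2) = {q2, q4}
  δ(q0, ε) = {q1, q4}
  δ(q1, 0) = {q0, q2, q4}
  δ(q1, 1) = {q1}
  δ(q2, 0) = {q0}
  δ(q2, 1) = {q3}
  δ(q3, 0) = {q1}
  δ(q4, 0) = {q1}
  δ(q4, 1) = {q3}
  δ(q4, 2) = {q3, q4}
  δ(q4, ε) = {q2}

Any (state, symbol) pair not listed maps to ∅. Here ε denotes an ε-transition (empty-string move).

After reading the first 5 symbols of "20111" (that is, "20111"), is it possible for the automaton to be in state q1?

Start: ε-closure({q0}) = {q0, q1, q2, q4}.
Read '2': {q0, q1, q2, q4} → {q2, q3, q4}.
Read '0': {q2, q3, q4} → {q0, q1, q2, q4}.
Read '1': {q0, q1, q2, q4} → {q1, q3}.
Read '1': {q1, q3} → {q1}.
Read '1': {q1} → {q1}.
State q1 is in {q1}.

Yes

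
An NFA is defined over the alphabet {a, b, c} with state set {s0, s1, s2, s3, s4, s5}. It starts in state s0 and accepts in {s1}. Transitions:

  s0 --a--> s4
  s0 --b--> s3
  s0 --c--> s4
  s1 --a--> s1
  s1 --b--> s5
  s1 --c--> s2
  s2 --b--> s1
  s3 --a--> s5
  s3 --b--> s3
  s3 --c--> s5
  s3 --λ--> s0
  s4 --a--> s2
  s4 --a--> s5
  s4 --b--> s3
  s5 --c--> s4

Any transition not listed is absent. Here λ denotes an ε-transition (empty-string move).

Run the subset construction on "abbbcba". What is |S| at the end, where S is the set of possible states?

2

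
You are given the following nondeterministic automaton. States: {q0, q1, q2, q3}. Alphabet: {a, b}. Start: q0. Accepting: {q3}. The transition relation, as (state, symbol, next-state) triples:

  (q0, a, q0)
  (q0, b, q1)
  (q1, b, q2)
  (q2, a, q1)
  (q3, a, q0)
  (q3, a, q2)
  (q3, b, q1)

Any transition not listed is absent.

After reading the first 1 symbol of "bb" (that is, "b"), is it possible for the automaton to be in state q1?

Start in {q0}.
Read 'b': {q0} → {q1}.
State q1 is in {q1}.

Yes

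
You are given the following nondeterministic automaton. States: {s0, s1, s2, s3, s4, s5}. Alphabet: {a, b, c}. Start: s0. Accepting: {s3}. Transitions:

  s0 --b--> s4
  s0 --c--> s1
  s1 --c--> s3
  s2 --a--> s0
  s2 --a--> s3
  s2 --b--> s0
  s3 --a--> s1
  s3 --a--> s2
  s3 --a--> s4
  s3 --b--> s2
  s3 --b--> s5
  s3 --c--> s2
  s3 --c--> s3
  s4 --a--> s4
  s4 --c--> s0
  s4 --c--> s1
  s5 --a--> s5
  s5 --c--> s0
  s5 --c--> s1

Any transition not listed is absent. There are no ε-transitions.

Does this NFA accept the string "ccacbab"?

No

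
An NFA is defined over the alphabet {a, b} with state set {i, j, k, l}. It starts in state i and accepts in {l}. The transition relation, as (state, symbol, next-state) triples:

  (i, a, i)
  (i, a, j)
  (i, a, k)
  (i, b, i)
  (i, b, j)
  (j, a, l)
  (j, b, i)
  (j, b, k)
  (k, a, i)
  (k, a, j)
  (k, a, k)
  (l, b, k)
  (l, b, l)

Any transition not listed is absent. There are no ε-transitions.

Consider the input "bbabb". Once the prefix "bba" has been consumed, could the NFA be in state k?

Yes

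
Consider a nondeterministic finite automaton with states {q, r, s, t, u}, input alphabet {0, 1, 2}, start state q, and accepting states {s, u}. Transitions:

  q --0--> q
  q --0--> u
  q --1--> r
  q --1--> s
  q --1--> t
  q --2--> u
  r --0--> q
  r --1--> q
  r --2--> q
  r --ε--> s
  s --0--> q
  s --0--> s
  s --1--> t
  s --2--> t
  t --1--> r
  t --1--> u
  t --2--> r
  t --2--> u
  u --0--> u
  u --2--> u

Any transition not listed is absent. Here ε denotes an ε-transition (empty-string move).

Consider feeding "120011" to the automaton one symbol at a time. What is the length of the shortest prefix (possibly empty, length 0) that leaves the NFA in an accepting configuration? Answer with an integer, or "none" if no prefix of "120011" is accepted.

1

Start in {q}.
Read '1': q→{r, s, t}; now {r, s, t}.
None of the earlier sets intersect F, but {r, s, t} does.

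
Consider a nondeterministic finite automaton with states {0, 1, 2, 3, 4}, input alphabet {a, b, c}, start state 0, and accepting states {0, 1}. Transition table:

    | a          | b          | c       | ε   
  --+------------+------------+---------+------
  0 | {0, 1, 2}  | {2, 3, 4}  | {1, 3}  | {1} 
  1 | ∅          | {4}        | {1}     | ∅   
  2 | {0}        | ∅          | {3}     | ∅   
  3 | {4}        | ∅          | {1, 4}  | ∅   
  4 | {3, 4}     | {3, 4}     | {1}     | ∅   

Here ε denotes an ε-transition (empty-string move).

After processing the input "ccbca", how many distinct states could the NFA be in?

2

Start: ε-closure({0}) = {0, 1}.
Read 'c': 0→{1, 3}, 1→{1}; now {1, 3}.
Read 'c': 1→{1}, 3→{1, 4}; now {1, 4}.
Read 'b': 1→{4}, 4→{3, 4}; now {3, 4}.
Read 'c': 3→{1, 4}, 4→{1}; now {1, 4}.
Read 'a': 1→∅, 4→{3, 4}; now {3, 4}.
That set has 2 states.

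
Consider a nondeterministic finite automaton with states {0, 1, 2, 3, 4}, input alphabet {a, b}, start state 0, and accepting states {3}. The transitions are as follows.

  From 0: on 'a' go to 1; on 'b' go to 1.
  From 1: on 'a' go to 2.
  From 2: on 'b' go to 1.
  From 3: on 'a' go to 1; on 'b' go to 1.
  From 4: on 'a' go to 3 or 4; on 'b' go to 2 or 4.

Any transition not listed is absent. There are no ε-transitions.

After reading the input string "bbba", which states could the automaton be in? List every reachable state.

Start in {0}.
Read 'b': 0→{1}; now {1}.
Read 'b': 1→∅; now ∅.
The set is empty and remains empty for the remaining 2 symbols.

∅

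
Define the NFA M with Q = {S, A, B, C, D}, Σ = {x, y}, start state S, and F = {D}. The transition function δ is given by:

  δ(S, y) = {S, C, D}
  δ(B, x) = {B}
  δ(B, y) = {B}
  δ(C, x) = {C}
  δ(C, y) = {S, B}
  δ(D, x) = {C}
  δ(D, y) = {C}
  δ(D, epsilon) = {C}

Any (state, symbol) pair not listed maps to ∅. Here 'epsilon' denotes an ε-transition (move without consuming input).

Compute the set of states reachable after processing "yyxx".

Start in {S}.
Read 'y': S→{S, C, D}; now {S, C, D}.
Read 'y': S→{S, C, D}, C→{S, B}, D→{C}; now {S, B, C, D}.
Read 'x': S→∅, B→{B}, C→{C}, D→{C}; now {B, C}.
Read 'x': B→{B}, C→{C}; now {B, C}.

{B, C}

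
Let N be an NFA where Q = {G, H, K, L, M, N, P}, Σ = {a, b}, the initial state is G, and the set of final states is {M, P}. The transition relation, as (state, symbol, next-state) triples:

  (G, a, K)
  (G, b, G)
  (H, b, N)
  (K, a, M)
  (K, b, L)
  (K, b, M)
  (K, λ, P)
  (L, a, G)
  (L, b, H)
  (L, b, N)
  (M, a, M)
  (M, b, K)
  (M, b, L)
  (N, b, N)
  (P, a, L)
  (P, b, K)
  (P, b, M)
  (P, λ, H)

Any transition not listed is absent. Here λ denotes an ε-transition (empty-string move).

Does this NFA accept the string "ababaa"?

Yes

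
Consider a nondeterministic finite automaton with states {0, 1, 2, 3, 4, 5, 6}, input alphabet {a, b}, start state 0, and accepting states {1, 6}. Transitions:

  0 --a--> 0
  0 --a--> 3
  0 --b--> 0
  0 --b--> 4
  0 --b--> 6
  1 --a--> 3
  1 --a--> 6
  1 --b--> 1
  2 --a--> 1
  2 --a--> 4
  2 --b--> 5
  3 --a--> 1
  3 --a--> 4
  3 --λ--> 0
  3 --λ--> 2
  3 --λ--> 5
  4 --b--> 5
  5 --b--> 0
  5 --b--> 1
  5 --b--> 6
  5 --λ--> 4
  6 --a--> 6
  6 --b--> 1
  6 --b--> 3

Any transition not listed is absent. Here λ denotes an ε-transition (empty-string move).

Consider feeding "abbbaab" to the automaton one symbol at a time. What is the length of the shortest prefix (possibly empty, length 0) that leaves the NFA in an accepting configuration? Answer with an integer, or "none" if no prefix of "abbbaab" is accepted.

2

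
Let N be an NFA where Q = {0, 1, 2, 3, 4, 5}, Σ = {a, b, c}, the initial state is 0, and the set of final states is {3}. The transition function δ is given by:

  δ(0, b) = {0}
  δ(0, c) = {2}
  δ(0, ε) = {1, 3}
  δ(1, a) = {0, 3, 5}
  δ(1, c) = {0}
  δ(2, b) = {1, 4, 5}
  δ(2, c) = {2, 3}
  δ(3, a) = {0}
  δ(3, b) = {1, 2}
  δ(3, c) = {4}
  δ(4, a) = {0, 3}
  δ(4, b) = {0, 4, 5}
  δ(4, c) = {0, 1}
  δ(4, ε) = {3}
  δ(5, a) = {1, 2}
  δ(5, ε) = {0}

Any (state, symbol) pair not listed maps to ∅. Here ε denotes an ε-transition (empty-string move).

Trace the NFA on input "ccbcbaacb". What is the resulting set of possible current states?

Start: ε-closure({0}) = {0, 1, 3}.
Read 'c': 0→{2}, 1→{0}, 3→{4}; union {0, 2, 4}; ε-closure = {0, 1, 2, 3, 4}.
Read 'c': 0→{2}, 1→{0}, 2→{2, 3}, 3→{4}, 4→{0, 1}; now {0, 1, 2, 3, 4}.
Read 'b': 0→{0}, 1→∅, 2→{1, 4, 5}, 3→{1, 2}, 4→{0, 4, 5}; union {0, 1, 2, 4, 5}; ε-closure = {0, 1, 2, 3, 4, 5}.
Read 'c': 0→{2}, 1→{0}, 2→{2, 3}, 3→{4}, 4→{0, 1}, 5→∅; now {0, 1, 2, 3, 4}.
Read 'b': 0→{0}, 1→∅, 2→{1, 4, 5}, 3→{1, 2}, 4→{0, 4, 5}; union {0, 1, 2, 4, 5}; ε-closure = {0, 1, 2, 3, 4, 5}.
Read 'a': 0→∅, 1→{0, 3, 5}, 2→∅, 3→{0}, 4→{0, 3}, 5→{1, 2}; now {0, 1, 2, 3, 5}.
Read 'a': 0→∅, 1→{0, 3, 5}, 2→∅, 3→{0}, 5→{1, 2}; now {0, 1, 2, 3, 5}.
Read 'c': 0→{2}, 1→{0}, 2→{2, 3}, 3→{4}, 5→∅; union {0, 2, 3, 4}; ε-closure = {0, 1, 2, 3, 4}.
Read 'b': 0→{0}, 1→∅, 2→{1, 4, 5}, 3→{1, 2}, 4→{0, 4, 5}; union {0, 1, 2, 4, 5}; ε-closure = {0, 1, 2, 3, 4, 5}.

{0, 1, 2, 3, 4, 5}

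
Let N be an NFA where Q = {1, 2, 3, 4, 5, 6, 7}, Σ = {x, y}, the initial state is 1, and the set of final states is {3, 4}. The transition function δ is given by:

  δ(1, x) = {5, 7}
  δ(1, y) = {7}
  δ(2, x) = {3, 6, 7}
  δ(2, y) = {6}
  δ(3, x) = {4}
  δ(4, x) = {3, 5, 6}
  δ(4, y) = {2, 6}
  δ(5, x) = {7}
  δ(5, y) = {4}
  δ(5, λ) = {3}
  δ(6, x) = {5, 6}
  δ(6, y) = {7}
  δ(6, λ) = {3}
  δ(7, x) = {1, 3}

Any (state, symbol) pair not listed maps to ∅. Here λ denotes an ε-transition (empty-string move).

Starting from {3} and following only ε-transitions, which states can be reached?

{3}

Begin with {3}.
No ε-moves leave this set, so the closure equals the set itself.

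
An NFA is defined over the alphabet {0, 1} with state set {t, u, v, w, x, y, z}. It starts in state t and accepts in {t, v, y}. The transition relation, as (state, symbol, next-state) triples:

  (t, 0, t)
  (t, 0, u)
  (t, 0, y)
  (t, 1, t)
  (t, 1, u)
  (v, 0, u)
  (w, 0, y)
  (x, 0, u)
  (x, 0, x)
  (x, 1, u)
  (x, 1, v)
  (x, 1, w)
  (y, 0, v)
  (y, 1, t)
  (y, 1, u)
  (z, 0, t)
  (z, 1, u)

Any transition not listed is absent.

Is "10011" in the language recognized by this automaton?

Start in {t}.
Read '1': t→{t, u}; now {t, u}.
Read '0': t→{t, u, y}, u→∅; now {t, u, y}.
Read '0': t→{t, u, y}, u→∅, y→{v}; now {t, u, v, y}.
Read '1': t→{t, u}, u→∅, v→∅, y→{t, u}; now {t, u}.
Read '1': t→{t, u}, u→∅; now {t, u}.
The final set {t, u} contains the accepting state t.

Yes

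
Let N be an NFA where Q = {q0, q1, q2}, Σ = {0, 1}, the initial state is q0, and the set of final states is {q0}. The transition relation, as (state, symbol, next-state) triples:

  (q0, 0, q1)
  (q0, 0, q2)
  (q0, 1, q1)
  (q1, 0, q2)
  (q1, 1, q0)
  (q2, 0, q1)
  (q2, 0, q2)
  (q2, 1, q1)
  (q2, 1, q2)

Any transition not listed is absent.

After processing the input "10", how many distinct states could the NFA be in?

Start in {q0}.
Read '1': {q0} → {q1}.
Read '0': {q1} → {q2}.
That set has 1 state.

1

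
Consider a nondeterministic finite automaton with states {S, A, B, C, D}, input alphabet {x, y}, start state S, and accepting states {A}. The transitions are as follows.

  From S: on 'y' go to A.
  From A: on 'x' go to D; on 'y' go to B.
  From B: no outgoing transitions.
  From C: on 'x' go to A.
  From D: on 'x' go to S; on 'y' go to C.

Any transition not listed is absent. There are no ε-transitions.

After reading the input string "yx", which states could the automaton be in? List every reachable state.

Start in {S}.
Read 'y': {S} → {A}.
Read 'x': {A} → {D}.

{D}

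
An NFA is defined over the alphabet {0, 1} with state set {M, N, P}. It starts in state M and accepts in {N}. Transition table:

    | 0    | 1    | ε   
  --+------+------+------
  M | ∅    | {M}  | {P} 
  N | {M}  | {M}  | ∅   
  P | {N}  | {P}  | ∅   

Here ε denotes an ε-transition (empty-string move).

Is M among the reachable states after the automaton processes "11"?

Yes

Start: ε-closure({M}) = {M, P}.
Read '1': {M, P} → {M, P}.
Read '1': {M, P} → {M, P}.
State M is in {M, P}.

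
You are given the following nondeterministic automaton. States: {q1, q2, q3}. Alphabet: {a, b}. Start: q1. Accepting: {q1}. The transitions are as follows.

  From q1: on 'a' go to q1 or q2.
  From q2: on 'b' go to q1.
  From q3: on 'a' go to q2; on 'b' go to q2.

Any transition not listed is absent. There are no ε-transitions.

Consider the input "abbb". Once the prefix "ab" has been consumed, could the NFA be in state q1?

Yes

Start in {q1}.
Read 'a': {q1} → {q1, q2}.
Read 'b': {q1, q2} → {q1}.
State q1 is in {q1}.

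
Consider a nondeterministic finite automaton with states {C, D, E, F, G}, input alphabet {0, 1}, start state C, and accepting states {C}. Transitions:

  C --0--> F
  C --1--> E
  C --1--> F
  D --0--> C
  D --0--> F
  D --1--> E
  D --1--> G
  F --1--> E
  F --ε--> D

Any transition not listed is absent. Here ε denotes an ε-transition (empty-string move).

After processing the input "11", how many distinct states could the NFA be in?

2

Start in {C}.
Read '1': C→{E, F}; union {E, F}; ε-closure = {D, E, F}.
Read '1': D→{E, G}, E→∅, F→{E}; now {E, G}.
That set has 2 states.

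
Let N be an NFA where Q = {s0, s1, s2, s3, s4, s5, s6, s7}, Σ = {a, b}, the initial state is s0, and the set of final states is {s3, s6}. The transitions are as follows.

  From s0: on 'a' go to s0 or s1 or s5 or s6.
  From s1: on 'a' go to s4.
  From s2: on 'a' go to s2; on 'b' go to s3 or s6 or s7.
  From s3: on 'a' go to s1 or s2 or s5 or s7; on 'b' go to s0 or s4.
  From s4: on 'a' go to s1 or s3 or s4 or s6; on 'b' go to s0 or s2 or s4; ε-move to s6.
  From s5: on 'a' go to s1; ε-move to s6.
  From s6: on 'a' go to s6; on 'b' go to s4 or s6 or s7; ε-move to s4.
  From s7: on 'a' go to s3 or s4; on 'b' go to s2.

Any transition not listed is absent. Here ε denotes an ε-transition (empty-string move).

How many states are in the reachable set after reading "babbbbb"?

0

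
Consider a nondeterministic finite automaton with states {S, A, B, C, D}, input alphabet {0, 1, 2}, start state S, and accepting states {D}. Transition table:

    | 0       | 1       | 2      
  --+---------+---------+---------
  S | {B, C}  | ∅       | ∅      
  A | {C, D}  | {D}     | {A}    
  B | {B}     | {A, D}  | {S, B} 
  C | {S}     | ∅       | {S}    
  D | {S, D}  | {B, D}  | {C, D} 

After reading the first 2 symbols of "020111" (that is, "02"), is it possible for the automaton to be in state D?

No

Start in {S}.
Read '0': {S} → {B, C}.
Read '2': {B, C} → {S, B}.
State D is not in {S, B}.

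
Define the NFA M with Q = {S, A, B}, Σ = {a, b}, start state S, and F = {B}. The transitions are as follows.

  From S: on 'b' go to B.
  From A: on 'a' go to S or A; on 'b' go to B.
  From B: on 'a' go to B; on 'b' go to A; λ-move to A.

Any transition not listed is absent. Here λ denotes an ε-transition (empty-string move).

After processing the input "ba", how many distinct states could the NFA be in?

3

Start in {S}.
Read 'b': S→{B}; union {B}; ε-closure = {A, B}.
Read 'a': A→{S, A}, B→{B}; now {S, A, B}.
That set has 3 states.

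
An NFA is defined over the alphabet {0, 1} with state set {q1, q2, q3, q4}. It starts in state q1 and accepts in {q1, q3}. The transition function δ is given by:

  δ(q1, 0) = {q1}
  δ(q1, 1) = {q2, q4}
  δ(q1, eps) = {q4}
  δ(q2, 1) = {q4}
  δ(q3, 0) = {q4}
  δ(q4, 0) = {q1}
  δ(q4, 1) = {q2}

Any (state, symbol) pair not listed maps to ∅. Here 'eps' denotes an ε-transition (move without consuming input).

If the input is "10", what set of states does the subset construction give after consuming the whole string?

{q1, q4}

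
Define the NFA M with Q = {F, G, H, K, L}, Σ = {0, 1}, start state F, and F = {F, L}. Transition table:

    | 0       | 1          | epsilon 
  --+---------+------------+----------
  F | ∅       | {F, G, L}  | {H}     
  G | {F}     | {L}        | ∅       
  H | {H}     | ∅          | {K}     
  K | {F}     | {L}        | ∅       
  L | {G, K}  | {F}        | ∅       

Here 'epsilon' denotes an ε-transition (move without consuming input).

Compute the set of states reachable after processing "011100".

{F, H, K}

Start: ε-closure({F}) = {F, H, K}.
Read '0': {F, H, K} → {F, H, K}.
Read '1': {F, H, K} → {F, G, H, K, L}.
Read '1': {F, G, H, K, L} → {F, G, H, K, L}.
Read '1': {F, G, H, K, L} → {F, G, H, K, L}.
Read '0': {F, G, H, K, L} → {F, G, H, K}.
Read '0': {F, G, H, K} → {F, H, K}.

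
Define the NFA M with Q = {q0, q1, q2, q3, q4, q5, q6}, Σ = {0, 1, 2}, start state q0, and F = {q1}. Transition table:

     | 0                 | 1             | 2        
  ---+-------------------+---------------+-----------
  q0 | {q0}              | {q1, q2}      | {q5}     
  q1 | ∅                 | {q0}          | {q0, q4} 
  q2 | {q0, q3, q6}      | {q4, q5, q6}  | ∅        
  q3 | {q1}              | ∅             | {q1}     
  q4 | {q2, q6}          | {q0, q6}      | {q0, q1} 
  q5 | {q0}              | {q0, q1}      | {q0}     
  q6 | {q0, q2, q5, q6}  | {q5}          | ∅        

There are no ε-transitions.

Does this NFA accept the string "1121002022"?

No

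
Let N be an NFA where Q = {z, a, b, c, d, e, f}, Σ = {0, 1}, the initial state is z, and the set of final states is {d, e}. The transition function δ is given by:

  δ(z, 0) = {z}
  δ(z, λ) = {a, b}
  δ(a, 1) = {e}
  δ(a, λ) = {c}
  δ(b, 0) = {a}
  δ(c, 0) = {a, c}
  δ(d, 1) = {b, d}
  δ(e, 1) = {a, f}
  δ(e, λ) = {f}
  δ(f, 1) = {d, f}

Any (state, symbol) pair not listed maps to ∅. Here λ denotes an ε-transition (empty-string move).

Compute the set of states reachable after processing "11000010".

∅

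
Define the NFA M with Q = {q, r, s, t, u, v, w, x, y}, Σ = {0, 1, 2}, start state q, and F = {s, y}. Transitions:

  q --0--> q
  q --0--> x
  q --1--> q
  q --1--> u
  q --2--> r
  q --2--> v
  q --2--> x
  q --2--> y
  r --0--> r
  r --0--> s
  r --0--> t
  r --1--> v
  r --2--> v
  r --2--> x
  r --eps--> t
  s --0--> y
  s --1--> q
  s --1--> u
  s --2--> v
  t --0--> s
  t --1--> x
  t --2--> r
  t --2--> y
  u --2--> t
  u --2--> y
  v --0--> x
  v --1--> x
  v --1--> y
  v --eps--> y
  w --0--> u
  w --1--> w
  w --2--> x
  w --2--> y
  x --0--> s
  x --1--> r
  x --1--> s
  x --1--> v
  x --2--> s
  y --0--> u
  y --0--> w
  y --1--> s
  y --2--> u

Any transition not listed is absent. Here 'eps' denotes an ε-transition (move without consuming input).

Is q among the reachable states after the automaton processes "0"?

Start in {q}.
Read '0': q→{q, x}; now {q, x}.
State q is in {q, x}.

Yes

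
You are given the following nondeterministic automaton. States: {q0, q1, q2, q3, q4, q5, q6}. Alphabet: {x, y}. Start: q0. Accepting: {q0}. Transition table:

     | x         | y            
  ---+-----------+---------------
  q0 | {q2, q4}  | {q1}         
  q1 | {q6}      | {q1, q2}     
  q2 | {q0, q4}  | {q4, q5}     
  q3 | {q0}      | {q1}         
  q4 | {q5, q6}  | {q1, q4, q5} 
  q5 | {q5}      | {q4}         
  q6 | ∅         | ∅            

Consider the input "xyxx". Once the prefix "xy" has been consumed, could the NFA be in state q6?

No

Start in {q0}.
Read 'x': {q0} → {q2, q4}.
Read 'y': {q2, q4} → {q1, q4, q5}.
State q6 is not in {q1, q4, q5}.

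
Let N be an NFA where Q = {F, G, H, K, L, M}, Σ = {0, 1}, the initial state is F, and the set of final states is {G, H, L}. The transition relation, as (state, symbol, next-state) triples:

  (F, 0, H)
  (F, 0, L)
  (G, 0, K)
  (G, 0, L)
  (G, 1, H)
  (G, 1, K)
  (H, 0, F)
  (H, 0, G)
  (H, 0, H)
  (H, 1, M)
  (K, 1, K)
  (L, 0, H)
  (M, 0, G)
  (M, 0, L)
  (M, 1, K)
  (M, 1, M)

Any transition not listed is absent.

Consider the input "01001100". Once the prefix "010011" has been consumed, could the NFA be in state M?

Yes

Start in {F}.
Read '0': F→{H, L}; now {H, L}.
Read '1': H→{M}, L→∅; now {M}.
Read '0': M→{G, L}; now {G, L}.
Read '0': G→{K, L}, L→{H}; now {H, K, L}.
Read '1': H→{M}, K→{K}, L→∅; now {K, M}.
Read '1': K→{K}, M→{K, M}; now {K, M}.
State M is in {K, M}.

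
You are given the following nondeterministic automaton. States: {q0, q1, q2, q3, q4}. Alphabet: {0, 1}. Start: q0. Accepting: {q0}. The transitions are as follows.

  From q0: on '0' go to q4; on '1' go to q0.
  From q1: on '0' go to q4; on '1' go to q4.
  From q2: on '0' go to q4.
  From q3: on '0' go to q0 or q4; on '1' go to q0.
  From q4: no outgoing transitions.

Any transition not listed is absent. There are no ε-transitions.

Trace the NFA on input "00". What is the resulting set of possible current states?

Start in {q0}.
Read '0': {q0} → {q4}.
Read '0': {q4} → ∅.

∅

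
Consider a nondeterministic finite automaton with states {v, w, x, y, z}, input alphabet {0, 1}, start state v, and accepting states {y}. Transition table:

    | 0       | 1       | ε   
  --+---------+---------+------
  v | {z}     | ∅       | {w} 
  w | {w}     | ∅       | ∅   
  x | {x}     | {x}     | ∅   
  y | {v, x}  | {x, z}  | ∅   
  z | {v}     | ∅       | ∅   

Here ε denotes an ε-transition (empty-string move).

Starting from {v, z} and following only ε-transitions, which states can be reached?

{v, w, z}

Begin with {v, z}.
ε-move v → w; add w.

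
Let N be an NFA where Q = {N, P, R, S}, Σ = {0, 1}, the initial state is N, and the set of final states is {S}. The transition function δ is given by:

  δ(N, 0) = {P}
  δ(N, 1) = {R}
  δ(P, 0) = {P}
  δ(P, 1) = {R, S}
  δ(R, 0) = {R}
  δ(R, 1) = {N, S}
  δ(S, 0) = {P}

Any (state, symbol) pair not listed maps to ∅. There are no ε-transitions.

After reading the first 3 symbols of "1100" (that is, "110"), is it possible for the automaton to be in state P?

Yes

Start in {N}.
Read '1': N→{R}; now {R}.
Read '1': R→{N, S}; now {N, S}.
Read '0': N→{P}, S→{P}; now {P}.
State P is in {P}.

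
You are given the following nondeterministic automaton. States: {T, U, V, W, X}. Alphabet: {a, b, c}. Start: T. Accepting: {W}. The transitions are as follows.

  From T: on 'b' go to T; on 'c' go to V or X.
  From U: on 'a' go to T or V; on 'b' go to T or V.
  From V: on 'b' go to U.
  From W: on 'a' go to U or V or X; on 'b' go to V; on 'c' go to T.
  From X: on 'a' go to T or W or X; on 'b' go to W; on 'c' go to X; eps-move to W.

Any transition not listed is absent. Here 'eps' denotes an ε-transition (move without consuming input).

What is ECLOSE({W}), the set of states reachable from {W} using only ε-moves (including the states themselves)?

{W}

Begin with {W}.
No ε-moves leave this set, so the closure equals the set itself.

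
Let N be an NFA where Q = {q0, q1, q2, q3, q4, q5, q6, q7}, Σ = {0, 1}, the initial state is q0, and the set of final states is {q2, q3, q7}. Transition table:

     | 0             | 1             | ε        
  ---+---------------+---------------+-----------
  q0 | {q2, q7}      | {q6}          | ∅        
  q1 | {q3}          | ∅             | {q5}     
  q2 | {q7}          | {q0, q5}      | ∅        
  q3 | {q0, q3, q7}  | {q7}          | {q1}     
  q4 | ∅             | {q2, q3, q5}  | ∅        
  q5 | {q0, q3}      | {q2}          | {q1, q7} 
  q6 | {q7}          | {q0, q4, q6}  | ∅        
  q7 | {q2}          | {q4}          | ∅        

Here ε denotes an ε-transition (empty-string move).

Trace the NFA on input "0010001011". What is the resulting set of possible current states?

{q0, q1, q2, q3, q4, q5, q6, q7}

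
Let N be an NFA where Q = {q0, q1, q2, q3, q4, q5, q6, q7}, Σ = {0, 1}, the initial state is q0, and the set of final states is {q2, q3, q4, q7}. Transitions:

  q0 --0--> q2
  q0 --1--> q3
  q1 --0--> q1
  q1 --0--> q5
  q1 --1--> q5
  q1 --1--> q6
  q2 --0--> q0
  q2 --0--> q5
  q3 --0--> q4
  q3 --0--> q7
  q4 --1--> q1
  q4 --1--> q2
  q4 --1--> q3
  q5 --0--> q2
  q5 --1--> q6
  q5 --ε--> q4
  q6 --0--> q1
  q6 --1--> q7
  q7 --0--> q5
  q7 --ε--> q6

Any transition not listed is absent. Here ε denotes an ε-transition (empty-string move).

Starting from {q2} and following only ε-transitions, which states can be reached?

{q2}

Begin with {q2}.
No ε-moves leave this set, so the closure equals the set itself.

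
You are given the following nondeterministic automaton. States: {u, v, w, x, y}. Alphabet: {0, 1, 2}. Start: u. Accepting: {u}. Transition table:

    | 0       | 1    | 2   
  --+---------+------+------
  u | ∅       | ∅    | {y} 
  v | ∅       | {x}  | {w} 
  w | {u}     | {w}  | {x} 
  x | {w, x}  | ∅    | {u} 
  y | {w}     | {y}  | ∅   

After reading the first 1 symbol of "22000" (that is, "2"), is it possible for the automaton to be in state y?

Yes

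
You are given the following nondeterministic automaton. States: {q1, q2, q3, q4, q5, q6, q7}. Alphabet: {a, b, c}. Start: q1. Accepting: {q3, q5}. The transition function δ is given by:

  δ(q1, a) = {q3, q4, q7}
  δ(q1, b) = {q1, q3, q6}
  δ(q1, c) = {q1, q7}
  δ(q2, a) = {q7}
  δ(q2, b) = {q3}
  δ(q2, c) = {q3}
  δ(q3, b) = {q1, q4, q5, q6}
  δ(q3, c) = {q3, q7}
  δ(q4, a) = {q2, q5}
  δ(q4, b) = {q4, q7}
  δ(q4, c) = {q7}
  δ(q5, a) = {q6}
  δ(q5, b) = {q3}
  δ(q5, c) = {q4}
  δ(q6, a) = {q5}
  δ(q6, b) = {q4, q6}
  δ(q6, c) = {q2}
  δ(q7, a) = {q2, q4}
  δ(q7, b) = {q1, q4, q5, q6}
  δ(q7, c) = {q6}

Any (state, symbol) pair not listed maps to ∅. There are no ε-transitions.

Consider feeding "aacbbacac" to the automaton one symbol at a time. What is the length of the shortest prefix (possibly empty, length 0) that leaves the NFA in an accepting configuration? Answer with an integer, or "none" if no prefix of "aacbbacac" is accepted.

Start in {q1}.
Read 'a': q1→{q3, q4, q7}; now {q3, q4, q7}.
None of the earlier sets intersect F, but {q3, q4, q7} does.

1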